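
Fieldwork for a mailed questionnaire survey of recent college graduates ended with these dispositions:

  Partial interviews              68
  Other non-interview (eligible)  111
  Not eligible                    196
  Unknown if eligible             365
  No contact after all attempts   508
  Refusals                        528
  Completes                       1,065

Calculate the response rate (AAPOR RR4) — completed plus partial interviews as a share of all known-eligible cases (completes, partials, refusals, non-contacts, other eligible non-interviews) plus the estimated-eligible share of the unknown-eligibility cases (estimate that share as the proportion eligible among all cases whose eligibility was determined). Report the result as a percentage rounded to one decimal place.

Num: 1065 + 68 = 1133
Known eligible: 1065 + 68 + 528 + 508 + 111 = 2280
e = 2280 / (2280 + 196) = 2280 / 2476 = 0.9208
e × U: 0.9208 × 365 = 336.09
Base: 2280 + 336.09 = 2616.09
RR4 = 1133 / 2616.09 = 0.4331

43.3%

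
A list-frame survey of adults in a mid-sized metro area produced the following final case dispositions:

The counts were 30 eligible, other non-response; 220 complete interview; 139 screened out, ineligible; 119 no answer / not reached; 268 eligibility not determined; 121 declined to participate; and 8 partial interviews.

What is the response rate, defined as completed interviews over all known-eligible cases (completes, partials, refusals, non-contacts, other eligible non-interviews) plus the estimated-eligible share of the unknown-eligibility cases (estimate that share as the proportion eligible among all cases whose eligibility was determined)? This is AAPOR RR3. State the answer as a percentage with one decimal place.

Num → 220
Determined eligible → 220 + 8 + 121 + 119 + 30 = 498
e = 498 / (498 + 139) = 498 / 637 = 0.7818
e × U → 0.7818 × 268 = 209.52
Denom → 498 + 209.52 = 707.52
RR3 = 220 / 707.52 = 0.3109

31.1%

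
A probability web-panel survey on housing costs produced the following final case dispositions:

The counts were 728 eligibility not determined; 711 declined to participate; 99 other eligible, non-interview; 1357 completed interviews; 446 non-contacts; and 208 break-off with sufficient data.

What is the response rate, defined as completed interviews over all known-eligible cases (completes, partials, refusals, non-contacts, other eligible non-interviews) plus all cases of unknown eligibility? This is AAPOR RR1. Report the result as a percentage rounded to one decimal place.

Numerator = 1357
Denominator = 1357 + 208 + 711 + 446 + 99 + 728 = 3549
RR1 = 1357 / 3549 = 0.3824

38.2%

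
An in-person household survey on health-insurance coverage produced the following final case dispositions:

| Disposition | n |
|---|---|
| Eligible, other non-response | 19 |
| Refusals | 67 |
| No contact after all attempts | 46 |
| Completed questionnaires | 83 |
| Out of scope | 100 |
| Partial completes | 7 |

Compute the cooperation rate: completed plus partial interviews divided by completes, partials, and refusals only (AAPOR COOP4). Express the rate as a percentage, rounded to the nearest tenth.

Numerator = 83 + 7 = 90
Denom = 83 + 7 + 67 = 157
COOP4 = 90 / 157 = 0.5732

57.3%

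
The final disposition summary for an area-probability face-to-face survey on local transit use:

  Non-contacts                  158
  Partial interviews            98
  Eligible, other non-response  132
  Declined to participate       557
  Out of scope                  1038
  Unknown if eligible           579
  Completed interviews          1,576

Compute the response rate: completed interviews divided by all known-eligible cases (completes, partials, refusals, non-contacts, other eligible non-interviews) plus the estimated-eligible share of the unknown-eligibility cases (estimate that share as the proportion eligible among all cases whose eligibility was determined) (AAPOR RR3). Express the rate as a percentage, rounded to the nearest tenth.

Numerator = 1576
Determined eligible = 1576 + 98 + 557 + 158 + 132 = 2521
e = 2521 / (2521 + 1038) = 2521 / 3559 = 0.7083
Eligible share of unknowns = 0.7083 × 579 = 410.11
Denominator = 2521 + 410.11 = 2931.11
RR3 = 1576 / 2931.11 = 0.5377

53.8%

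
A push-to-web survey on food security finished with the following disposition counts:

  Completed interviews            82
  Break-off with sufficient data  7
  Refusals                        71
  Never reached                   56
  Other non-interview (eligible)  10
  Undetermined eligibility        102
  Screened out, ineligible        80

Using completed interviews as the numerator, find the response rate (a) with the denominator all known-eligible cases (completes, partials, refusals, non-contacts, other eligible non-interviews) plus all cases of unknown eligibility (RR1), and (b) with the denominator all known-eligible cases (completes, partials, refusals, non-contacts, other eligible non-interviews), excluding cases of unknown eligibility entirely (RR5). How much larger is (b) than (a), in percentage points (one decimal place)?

Top = 82
Base = 82 + 7 + 71 + 56 + 10 + 102 = 328
RR1 = 82 / 328 = 0.2500
Base = 82 + 7 + 71 + 56 + 10 = 226
RR5 = 82 / 226 = 0.3628
Difference = 36.28 − 25.00 = 11.28 percentage points

11.3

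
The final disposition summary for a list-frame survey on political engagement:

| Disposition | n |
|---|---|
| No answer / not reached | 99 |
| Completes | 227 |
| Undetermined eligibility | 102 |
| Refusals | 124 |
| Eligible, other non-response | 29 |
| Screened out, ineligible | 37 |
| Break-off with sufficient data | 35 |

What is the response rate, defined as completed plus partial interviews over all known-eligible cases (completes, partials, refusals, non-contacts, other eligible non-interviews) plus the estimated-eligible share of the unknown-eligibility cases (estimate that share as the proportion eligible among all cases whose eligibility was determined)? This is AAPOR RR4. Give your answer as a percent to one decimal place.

Num = 227 + 35 = 262
Eligible (known) = 227 + 35 + 124 + 99 + 29 = 514
e = 514 / (514 + 37) = 514 / 551 = 0.9328
Estimated eligible among unknowns = 0.9328 × 102 = 95.15
Base = 514 + 95.15 = 609.15
RR4 = 262 / 609.15 = 0.4301

43.0%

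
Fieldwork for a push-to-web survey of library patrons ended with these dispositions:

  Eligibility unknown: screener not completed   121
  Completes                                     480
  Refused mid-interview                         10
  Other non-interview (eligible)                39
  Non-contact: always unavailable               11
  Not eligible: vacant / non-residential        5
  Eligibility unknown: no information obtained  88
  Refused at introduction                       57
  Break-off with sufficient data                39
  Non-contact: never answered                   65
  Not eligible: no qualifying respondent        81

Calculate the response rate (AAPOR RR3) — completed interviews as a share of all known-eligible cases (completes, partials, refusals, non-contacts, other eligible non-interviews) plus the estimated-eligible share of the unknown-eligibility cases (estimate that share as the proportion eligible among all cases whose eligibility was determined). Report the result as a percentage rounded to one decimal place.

54.1%

Refusals = 57 + 10 = 67
No contact after all attempts = 65 + 11 = 76
Eligibility not determined = 121 + 88 = 209
Ineligible = 81 + 5 = 86
Num: 480
Known eligible: 480 + 39 + 67 + 76 + 39 = 701
e = 701 / (701 + 86) = 701 / 787 = 0.8907
Estimated eligible among unknowns: 0.8907 × 209 = 186.16
Denom: 701 + 186.16 = 887.16
RR3 = 480 / 887.16 = 0.5411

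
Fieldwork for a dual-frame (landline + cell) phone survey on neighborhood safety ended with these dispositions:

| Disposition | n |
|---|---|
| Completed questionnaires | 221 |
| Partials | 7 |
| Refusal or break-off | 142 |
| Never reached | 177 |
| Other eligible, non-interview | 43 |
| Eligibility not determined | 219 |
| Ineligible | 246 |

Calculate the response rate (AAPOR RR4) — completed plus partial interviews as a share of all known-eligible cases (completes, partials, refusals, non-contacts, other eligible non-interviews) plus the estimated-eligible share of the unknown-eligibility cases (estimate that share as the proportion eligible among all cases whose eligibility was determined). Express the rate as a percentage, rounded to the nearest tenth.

Num: 221 + 7 = 228
Determined eligible: 221 + 7 + 142 + 177 + 43 = 590
e = 590 / (590 + 246) = 590 / 836 = 0.7057
Estimated eligible among unknowns: 0.7057 × 219 = 154.55
Base: 590 + 154.55 = 744.55
RR4 = 228 / 744.55 = 0.3062

30.6%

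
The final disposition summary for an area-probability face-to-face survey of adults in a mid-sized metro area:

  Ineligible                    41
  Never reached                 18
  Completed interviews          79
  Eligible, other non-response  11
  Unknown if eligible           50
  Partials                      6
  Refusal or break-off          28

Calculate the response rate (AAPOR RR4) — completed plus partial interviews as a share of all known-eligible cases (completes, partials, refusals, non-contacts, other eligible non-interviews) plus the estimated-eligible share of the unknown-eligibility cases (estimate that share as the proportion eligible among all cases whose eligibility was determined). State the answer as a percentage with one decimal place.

Numerator → 79 + 6 = 85
Eligible (known) → 79 + 6 + 28 + 18 + 11 = 142
e = 142 / (142 + 41) = 142 / 183 = 0.7760
Eligible share of unknowns → 0.7760 × 50 = 38.80
Base → 142 + 38.80 = 180.80
RR4 = 85 / 180.80 = 0.4701

47.0%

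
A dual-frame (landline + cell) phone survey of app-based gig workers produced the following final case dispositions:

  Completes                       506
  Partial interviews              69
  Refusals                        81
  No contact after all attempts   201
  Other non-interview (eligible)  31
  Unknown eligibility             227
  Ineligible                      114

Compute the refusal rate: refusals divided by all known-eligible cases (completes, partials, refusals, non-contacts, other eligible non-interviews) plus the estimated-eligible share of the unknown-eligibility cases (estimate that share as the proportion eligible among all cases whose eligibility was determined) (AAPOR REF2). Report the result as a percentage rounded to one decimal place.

7.4%

Top → 81
Eligible (known) → 506 + 69 + 81 + 201 + 31 = 888
e = 888 / (888 + 114) = 888 / 1002 = 0.8862
Eligible share of unknowns → 0.8862 × 227 = 201.17
Denom → 888 + 201.17 = 1089.17
REF2 = 81 / 1089.17 = 0.0744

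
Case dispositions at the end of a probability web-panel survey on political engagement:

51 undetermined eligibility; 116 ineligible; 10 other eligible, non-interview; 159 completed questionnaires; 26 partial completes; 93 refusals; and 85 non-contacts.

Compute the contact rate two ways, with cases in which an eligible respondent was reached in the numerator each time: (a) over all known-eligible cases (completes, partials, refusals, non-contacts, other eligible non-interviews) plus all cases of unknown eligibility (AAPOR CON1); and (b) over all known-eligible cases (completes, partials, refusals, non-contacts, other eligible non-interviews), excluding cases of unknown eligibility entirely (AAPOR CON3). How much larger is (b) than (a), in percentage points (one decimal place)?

Numerator: 159 + 26 + 93 + 10 = 288
Denominator: 159 + 26 + 93 + 85 + 10 + 51 = 424
CON1 = 288 / 424 = 0.6792
Denominator: 159 + 26 + 93 + 85 + 10 = 373
CON3 = 288 / 373 = 0.7721
Difference = 77.21 − 67.92 = 9.29 percentage points

9.3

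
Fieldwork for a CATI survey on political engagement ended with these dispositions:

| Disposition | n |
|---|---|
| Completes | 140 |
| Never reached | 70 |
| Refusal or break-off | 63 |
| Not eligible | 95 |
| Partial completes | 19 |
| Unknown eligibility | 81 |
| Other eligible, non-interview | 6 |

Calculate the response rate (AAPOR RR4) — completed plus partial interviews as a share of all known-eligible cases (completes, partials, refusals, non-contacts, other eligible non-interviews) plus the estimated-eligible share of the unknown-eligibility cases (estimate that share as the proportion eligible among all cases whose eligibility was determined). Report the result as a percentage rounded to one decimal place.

Top → 140 + 19 = 159
Known eligible → 140 + 19 + 63 + 70 + 6 = 298
e = 298 / (298 + 95) = 298 / 393 = 0.7583
e × U → 0.7583 × 81 = 61.42
Denom → 298 + 61.42 = 359.42
RR4 = 159 / 359.42 = 0.4424

44.2%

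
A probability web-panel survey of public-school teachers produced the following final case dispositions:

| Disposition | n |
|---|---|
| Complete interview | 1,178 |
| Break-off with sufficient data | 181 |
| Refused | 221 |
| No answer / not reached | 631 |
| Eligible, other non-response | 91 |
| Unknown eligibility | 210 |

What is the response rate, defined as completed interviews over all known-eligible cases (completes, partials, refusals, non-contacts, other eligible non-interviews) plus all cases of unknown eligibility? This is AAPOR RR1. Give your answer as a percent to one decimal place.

Top → 1178
Denom → 1178 + 181 + 221 + 631 + 91 + 210 = 2512
RR1 = 1178 / 2512 = 0.4689

46.9%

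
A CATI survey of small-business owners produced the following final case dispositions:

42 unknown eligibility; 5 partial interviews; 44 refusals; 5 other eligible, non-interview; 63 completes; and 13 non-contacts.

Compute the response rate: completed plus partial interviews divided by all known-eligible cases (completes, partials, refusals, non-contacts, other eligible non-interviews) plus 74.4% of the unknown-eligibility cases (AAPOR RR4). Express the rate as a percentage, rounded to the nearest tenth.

Num: 63 + 5 = 68
Eligible (known): 63 + 5 + 44 + 13 + 5 = 130
Eligible share of unknowns: 0.7440 × 42 = 31.25
Denom: 130 + 31.25 = 161.25
RR4 = 68 / 161.25 = 0.4217

42.2%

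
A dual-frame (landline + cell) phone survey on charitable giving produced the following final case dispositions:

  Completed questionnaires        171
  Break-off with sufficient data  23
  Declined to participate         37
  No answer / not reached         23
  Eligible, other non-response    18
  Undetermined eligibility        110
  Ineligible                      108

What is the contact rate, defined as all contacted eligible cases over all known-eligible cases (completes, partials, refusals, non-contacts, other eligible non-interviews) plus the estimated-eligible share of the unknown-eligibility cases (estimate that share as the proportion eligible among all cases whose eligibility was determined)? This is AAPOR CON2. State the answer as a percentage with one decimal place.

71.0%

Top: 171 + 23 + 37 + 18 = 249
Known eligible: 171 + 23 + 37 + 23 + 18 = 272
e = 272 / (272 + 108) = 272 / 380 = 0.7158
Estimated eligible among unknowns: 0.7158 × 110 = 78.74
Denominator: 272 + 78.74 = 350.74
CON2 = 249 / 350.74 = 0.7099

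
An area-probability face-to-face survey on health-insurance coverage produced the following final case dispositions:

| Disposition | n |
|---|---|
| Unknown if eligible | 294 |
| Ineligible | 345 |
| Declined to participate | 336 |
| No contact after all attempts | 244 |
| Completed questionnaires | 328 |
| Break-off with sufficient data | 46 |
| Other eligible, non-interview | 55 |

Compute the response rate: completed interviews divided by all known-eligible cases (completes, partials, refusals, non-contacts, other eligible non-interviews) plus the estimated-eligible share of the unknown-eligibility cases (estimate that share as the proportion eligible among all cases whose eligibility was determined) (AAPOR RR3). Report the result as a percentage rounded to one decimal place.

Numerator = 328
Known eligible = 328 + 46 + 336 + 244 + 55 = 1009
e = 1009 / (1009 + 345) = 1009 / 1354 = 0.7452
e × U = 0.7452 × 294 = 219.09
Denom = 1009 + 219.09 = 1228.09
RR3 = 328 / 1228.09 = 0.2671

26.7%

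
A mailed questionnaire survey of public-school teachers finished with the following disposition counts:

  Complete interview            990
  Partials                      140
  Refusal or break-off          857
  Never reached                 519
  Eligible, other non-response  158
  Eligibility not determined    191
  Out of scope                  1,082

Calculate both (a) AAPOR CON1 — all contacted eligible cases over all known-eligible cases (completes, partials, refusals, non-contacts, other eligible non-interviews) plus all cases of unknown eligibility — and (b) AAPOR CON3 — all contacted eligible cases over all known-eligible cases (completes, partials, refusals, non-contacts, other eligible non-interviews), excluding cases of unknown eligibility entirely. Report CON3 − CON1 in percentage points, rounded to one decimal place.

5.4

Num → 990 + 140 + 857 + 158 = 2145
Base → 990 + 140 + 857 + 519 + 158 + 191 = 2855
CON1 = 2145 / 2855 = 0.7513
Base → 990 + 140 + 857 + 519 + 158 = 2664
CON3 = 2145 / 2664 = 0.8052
Difference = 80.52 − 75.13 = 5.39 percentage points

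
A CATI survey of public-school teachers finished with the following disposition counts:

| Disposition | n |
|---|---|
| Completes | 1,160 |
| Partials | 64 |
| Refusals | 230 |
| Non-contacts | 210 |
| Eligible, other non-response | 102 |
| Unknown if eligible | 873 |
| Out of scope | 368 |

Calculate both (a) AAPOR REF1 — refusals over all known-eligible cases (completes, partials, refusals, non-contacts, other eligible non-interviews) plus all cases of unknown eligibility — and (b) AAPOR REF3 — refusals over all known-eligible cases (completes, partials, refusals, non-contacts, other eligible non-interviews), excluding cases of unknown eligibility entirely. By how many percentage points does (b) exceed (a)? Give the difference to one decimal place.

4.3

Numerator → 230
Base → 1160 + 64 + 230 + 210 + 102 + 873 = 2639
REF1 = 230 / 2639 = 0.0872
Base → 1160 + 64 + 230 + 210 + 102 = 1766
REF3 = 230 / 1766 = 0.1302
Difference = 13.02 − 8.72 = 4.30 percentage points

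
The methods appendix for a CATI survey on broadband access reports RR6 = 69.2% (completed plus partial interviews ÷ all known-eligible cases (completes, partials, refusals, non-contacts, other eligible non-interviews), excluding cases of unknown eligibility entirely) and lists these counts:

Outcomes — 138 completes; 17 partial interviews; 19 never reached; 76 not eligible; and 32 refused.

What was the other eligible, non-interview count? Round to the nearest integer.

18

Numerator = 138 + 17 = 155
RR6 = 155 / D = 0.692
D = 155 / 0.692 = 224.0
Remaining denominator categories sum to 206
other eligible, non-interview = 224.0 − 206 ≈ 18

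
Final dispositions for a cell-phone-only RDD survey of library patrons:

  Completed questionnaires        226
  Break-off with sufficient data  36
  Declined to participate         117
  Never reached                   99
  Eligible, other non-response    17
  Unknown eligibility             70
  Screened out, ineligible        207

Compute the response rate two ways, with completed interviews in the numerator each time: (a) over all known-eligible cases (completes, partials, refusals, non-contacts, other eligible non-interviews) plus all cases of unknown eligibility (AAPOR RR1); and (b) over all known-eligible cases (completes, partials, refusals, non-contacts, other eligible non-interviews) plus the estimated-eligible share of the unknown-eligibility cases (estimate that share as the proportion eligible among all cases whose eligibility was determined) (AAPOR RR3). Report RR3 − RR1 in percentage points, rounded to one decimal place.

Top → 226
Base → 226 + 36 + 117 + 99 + 17 + 70 = 565
RR1 = 226 / 565 = 0.4000
Eligible (known) → 226 + 36 + 117 + 99 + 17 = 495
e = 495 / (495 + 207) = 495 / 702 = 0.7051
e × U → 0.7051 × 70 = 49.36
Base → 495 + 49.36 = 544.36
RR3 = 226 / 544.36 = 0.4152
Difference = 41.52 − 40.00 = 1.52 percentage points

1.5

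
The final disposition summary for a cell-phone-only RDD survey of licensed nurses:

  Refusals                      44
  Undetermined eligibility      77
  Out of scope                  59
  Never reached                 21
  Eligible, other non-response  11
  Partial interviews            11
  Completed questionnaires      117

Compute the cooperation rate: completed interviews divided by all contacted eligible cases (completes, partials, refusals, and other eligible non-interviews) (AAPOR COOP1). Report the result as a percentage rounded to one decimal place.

Num = 117
Denom = 117 + 11 + 44 + 11 = 183
COOP1 = 117 / 183 = 0.6393

63.9%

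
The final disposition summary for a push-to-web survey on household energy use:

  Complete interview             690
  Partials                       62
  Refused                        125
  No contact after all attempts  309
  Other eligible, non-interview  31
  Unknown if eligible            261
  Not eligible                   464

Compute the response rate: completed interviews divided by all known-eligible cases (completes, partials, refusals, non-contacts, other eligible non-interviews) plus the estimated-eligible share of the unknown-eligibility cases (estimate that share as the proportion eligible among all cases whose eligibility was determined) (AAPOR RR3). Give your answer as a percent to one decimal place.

Top: 690
Determined eligible: 690 + 62 + 125 + 309 + 31 = 1217
e = 1217 / (1217 + 464) = 1217 / 1681 = 0.7240
Eligible share of unknowns: 0.7240 × 261 = 188.96
Base: 1217 + 188.96 = 1405.96
RR3 = 690 / 1405.96 = 0.4908

49.1%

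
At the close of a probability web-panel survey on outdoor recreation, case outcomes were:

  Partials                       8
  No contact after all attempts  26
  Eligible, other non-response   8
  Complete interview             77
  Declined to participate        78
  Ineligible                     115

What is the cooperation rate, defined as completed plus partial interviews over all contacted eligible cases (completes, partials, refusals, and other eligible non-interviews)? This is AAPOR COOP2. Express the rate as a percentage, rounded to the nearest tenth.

49.7%

Top → 77 + 8 = 85
Denominator → 77 + 8 + 78 + 8 = 171
COOP2 = 85 / 171 = 0.4971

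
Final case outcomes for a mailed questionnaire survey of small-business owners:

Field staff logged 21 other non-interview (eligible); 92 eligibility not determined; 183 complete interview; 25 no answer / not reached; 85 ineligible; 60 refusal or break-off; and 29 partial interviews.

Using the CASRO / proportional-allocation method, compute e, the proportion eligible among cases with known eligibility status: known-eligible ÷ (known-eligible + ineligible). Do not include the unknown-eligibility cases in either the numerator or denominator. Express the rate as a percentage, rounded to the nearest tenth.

78.9%

Eligible (known) = 183 + 29 + 60 + 25 + 21 = 318
e = 318 / (318 + 85) = 318 / 403 = 0.7891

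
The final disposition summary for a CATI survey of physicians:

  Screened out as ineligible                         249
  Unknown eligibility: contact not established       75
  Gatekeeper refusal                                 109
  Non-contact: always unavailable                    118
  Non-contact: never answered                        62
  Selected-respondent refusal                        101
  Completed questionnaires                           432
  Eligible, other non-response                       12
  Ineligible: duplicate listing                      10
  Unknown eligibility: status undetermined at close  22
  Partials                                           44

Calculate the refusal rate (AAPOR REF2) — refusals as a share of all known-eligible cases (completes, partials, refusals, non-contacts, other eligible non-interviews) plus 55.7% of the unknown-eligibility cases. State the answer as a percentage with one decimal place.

22.5%

Refusal or break-off = 109 + 101 = 210
No contact after all attempts = 62 + 118 = 180
Undetermined eligibility = 75 + 22 = 97
Ineligible = 249 + 10 = 259
Numerator = 210
Determined eligible = 432 + 44 + 210 + 180 + 12 = 878
e × U = 0.5570 × 97 = 54.03
Base = 878 + 54.03 = 932.03
REF2 = 210 / 932.03 = 0.2253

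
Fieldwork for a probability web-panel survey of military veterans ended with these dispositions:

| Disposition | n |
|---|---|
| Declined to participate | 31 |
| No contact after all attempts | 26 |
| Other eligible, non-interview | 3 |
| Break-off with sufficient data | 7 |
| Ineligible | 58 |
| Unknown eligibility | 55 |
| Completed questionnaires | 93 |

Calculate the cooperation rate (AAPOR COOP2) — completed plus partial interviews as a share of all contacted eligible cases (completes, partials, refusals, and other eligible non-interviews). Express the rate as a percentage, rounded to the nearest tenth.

74.6%

Numerator: 93 + 7 = 100
Denom: 93 + 7 + 31 + 3 = 134
COOP2 = 100 / 134 = 0.7463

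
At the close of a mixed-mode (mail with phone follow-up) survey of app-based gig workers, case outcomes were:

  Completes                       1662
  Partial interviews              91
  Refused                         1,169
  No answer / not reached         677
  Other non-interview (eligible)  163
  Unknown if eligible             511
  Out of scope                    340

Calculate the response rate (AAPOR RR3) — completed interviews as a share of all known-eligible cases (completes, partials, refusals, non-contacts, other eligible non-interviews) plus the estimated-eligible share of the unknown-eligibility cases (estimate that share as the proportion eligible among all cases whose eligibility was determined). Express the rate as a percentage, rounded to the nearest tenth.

39.3%

Numerator = 1662
Eligible (known) = 1662 + 91 + 1169 + 677 + 163 = 3762
e = 3762 / (3762 + 340) = 3762 / 4102 = 0.9171
Eligible share of unknowns = 0.9171 × 511 = 468.64
Denom = 3762 + 468.64 = 4230.64
RR3 = 1662 / 4230.64 = 0.3928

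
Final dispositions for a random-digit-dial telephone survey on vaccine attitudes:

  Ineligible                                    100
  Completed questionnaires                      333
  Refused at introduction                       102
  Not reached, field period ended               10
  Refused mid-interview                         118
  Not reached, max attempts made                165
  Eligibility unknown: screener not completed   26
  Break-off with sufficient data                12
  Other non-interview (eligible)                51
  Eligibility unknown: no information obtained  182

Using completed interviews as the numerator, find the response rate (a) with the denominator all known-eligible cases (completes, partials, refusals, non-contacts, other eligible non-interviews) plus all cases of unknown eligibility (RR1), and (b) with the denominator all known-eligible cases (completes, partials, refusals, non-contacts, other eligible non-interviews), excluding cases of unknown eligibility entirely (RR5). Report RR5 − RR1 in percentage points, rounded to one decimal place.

8.8

Refusal or break-off = 102 + 118 = 220
No contact after all attempts = 10 + 165 = 175
Undetermined eligibility = 26 + 182 = 208
Top = 333
Denom = 333 + 12 + 220 + 175 + 51 + 208 = 999
RR1 = 333 / 999 = 0.3333
Denom = 333 + 12 + 220 + 175 + 51 = 791
RR5 = 333 / 791 = 0.4210
Difference = 42.10 − 33.33 = 8.77 percentage points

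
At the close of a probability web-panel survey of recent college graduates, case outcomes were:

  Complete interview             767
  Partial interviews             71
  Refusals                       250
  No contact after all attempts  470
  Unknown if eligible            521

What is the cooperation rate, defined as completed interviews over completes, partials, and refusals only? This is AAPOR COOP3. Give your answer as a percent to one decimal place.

70.5%

Numerator: 767
Denom: 767 + 71 + 250 = 1088
COOP3 = 767 / 1088 = 0.7050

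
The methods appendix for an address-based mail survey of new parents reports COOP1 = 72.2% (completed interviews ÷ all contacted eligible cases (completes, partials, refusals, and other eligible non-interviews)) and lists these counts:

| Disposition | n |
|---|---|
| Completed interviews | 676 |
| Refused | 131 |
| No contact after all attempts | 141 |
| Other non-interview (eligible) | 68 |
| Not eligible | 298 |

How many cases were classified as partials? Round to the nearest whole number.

COOP1 = 676 / D = 0.722
D = 676 / 0.722 = 936.3
Remaining denominator categories sum to 875
partials = 936.3 − 875 ≈ 61

61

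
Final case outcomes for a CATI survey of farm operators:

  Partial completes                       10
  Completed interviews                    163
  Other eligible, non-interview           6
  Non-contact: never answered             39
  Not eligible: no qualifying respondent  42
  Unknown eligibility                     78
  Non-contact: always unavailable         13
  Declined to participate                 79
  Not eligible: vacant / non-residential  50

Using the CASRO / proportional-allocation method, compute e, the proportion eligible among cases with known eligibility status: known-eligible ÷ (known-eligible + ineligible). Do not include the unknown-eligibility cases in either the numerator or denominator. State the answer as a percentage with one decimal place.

77.1%

No contact after all attempts = 39 + 13 = 52
Screened out, ineligible = 42 + 50 = 92
Known eligible → 163 + 10 + 79 + 52 + 6 = 310
e = 310 / (310 + 92) = 310 / 402 = 0.7711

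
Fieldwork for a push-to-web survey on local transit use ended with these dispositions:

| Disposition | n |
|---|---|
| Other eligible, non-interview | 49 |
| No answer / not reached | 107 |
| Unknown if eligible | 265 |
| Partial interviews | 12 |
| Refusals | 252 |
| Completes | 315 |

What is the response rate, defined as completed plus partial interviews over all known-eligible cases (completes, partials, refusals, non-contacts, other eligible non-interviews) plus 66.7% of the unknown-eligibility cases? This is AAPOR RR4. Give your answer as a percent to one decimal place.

35.9%

Numerator → 315 + 12 = 327
Known eligible → 315 + 12 + 252 + 107 + 49 = 735
e × U → 0.6670 × 265 = 176.76
Denom → 735 + 176.76 = 911.76
RR4 = 327 / 911.76 = 0.3586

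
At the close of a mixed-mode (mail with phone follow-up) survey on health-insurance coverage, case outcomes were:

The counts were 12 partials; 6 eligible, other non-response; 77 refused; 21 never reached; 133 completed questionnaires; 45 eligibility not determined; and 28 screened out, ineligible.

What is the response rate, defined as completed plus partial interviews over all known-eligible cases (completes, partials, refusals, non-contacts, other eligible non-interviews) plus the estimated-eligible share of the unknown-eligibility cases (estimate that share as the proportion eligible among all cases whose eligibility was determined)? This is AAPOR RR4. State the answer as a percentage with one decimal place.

50.1%

Numerator: 133 + 12 = 145
Determined eligible: 133 + 12 + 77 + 21 + 6 = 249
e = 249 / (249 + 28) = 249 / 277 = 0.8989
Estimated eligible among unknowns: 0.8989 × 45 = 40.45
Denominator: 249 + 40.45 = 289.45
RR4 = 145 / 289.45 = 0.5010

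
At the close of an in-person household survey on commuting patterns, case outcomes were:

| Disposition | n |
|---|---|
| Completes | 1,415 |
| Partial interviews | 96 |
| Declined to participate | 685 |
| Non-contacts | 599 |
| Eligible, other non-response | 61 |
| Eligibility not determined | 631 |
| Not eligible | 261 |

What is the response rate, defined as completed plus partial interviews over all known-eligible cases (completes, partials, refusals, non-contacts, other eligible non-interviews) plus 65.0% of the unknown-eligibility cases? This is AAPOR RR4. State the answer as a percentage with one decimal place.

46.3%

Numerator = 1415 + 96 = 1511
Known eligible = 1415 + 96 + 685 + 599 + 61 = 2856
Estimated eligible among unknowns = 0.6500 × 631 = 410.15
Denominator = 2856 + 410.15 = 3266.15
RR4 = 1511 / 3266.15 = 0.4626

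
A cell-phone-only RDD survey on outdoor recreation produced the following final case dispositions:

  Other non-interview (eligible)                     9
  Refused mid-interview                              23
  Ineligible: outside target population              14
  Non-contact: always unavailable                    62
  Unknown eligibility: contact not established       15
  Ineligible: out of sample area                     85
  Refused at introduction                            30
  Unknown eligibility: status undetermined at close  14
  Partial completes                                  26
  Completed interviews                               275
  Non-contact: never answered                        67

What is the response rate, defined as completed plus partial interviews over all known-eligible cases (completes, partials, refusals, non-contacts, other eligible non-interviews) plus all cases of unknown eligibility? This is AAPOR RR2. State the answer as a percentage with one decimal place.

Refused = 30 + 23 = 53
Non-contacts = 67 + 62 = 129
Eligibility not determined = 15 + 14 = 29
Not eligible = 14 + 85 = 99
Top: 275 + 26 = 301
Denom: 275 + 26 + 53 + 129 + 9 + 29 = 521
RR2 = 301 / 521 = 0.5777

57.8%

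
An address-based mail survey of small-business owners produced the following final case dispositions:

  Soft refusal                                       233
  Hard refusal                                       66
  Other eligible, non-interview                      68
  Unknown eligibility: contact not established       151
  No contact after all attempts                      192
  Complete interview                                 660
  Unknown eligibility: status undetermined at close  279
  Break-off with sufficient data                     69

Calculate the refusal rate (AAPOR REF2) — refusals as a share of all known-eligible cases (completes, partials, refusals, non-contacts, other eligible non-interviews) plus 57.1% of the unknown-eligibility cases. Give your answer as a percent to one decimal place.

Refused = 66 + 233 = 299
Unknown if eligible = 151 + 279 = 430
Numerator → 299
Determined eligible → 660 + 69 + 299 + 192 + 68 = 1288
e × U → 0.5710 × 430 = 245.53
Base → 1288 + 245.53 = 1533.53
REF2 = 299 / 1533.53 = 0.1950

19.5%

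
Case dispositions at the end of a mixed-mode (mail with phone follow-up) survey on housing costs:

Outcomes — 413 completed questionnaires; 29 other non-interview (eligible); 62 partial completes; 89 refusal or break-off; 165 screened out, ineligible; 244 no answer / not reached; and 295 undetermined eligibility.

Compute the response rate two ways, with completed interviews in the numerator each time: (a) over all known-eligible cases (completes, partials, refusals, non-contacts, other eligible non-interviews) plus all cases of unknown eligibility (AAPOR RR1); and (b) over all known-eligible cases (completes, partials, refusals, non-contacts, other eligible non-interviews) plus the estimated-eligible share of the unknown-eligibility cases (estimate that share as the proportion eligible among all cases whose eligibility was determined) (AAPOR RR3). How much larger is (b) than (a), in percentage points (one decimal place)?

Top → 413
Base → 413 + 62 + 89 + 244 + 29 + 295 = 1132
RR1 = 413 / 1132 = 0.3648
Eligible (known) → 413 + 62 + 89 + 244 + 29 = 837
e = 837 / (837 + 165) = 837 / 1002 = 0.8353
e × U → 0.8353 × 295 = 246.41
Base → 837 + 246.41 = 1083.41
RR3 = 413 / 1083.41 = 0.3812
Difference = 38.12 − 36.48 = 1.64 percentage points

1.6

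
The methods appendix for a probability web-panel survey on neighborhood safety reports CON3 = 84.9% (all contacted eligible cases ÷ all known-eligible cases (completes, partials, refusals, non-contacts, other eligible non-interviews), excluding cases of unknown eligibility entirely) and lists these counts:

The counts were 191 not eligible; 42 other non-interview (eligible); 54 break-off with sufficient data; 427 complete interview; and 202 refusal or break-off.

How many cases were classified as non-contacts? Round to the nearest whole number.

Top = 427 + 54 + 202 + 42 = 725
CON3 = 725 / D = 0.849
D = 725 / 0.849 = 853.9
Rest of base = 725
non-contacts = 853.9 − 725 ≈ 129

129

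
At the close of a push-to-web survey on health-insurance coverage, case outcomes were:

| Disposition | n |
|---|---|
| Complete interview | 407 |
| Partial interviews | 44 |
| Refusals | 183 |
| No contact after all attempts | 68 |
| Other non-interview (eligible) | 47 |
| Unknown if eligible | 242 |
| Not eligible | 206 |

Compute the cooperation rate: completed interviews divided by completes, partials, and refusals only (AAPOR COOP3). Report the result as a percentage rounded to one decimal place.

Top → 407
Denom → 407 + 44 + 183 = 634
COOP3 = 407 / 634 = 0.6420

64.2%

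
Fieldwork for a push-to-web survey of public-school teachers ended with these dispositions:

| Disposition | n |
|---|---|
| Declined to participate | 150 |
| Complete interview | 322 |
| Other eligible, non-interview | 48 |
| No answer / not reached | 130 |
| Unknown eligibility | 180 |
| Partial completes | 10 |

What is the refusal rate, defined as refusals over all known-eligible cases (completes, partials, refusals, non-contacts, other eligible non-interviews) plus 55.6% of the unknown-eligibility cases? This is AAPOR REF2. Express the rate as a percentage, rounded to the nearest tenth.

Num → 150
Known eligible → 322 + 10 + 150 + 130 + 48 = 660
e × U → 0.5560 × 180 = 100.08
Denominator → 660 + 100.08 = 760.08
REF2 = 150 / 760.08 = 0.1973

19.7%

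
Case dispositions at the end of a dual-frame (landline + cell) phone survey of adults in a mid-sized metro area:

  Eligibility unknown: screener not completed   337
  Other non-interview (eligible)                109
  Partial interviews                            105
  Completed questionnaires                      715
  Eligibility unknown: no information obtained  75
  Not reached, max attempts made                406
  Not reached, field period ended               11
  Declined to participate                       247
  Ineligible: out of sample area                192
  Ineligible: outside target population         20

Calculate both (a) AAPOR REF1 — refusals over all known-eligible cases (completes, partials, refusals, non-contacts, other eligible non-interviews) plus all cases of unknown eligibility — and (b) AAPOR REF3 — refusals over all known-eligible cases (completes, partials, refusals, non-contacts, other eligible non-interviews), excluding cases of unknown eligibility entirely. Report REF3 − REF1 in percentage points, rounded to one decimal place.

No contact after all attempts = 11 + 406 = 417
Unknown if eligible = 337 + 75 = 412
Out of scope = 20 + 192 = 212
Numerator: 247
Denominator: 715 + 105 + 247 + 417 + 109 + 412 = 2005
REF1 = 247 / 2005 = 0.1232
Denominator: 715 + 105 + 247 + 417 + 109 = 1593
REF3 = 247 / 1593 = 0.1551
Difference = 15.51 − 12.32 = 3.19 percentage points

3.2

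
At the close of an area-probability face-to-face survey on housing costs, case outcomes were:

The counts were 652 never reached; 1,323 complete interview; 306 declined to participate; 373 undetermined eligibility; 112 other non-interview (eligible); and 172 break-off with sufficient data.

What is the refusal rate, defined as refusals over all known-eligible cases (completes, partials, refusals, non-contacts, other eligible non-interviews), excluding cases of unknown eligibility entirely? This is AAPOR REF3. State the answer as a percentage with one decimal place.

11.9%

Numerator: 306
Denom: 1323 + 172 + 306 + 652 + 112 = 2565
REF3 = 306 / 2565 = 0.1193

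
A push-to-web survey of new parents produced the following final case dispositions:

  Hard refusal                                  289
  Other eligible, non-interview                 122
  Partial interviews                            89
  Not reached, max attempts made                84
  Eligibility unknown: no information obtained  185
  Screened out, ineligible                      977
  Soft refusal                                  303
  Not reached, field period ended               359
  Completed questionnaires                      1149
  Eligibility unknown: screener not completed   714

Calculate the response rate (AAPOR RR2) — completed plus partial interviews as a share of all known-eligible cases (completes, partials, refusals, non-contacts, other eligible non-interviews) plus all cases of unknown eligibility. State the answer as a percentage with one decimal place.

Refused = 289 + 303 = 592
No contact after all attempts = 359 + 84 = 443
Eligibility not determined = 714 + 185 = 899
Top = 1149 + 89 = 1238
Base = 1149 + 89 + 592 + 443 + 122 + 899 = 3294
RR2 = 1238 / 3294 = 0.3758

37.6%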